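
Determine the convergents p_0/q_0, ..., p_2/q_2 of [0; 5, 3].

0/1, 1/5, 3/16

Using the convergent recurrence p_i = a_i*p_{i-1} + p_{i-2}, q_i = a_i*q_{i-1} + q_{i-2} with p_{-2}=0, p_{-1}=1, q_{-2}=1, q_{-1}=0:
  i=0: a_0=0, p_0 = 0*1 + 0 = 0, q_0 = 0*0 + 1 = 1.
  i=1: a_1=5, p_1 = 5*0 + 1 = 1, q_1 = 5*1 + 0 = 5.
  i=2: a_2=3, p_2 = 3*1 + 0 = 3, q_2 = 3*5 + 1 = 16.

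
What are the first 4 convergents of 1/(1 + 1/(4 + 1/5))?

0/1, 1/1, 4/5, 21/26

Using the convergent recurrence p_i = a_i*p_{i-1} + p_{i-2}, q_i = a_i*q_{i-1} + q_{i-2} with p_{-2}=0, p_{-1}=1, q_{-2}=1, q_{-1}=0:
  i=0: a_0=0, p_0 = 0*1 + 0 = 0, q_0 = 0*0 + 1 = 1.
  i=1: a_1=1, p_1 = 1*0 + 1 = 1, q_1 = 1*1 + 0 = 1.
  i=2: a_2=4, p_2 = 4*1 + 0 = 4, q_2 = 4*1 + 1 = 5.
  i=3: a_3=5, p_3 = 5*4 + 1 = 21, q_3 = 5*5 + 1 = 26.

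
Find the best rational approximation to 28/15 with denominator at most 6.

Expand x = 28/15 as a continued fraction with the Euclidean algorithm:
  28 = 1*15 + 13, so a_0 = 1.
  15 = 1*13 + 2, so a_1 = 1.
  13 = 6*2 + 1, so a_2 = 6.
  2 = 2*1 + 0, so a_3 = 2.
so x = [1; 1, 6, 2].
Convergents (p_i = a_i*p_{i-1} + p_{i-2}, q_i = a_i*q_{i-1} + q_{i-2} with p_{-2}=0, p_{-1}=1, q_{-2}=1, q_{-1}=0), until the denominator exceeds 6:
  i=0: a_0=1, p_0 = 1*1 + 0 = 1, q_0 = 1*0 + 1 = 1.
  i=1: a_1=1, p_1 = 1*1 + 1 = 2, q_1 = 1*1 + 0 = 1.
  i=2: a_2=6, p_2 = 6*2 + 1 = 13, q_2 = 6*1 + 1 = 7.
q_2 = 7 > 6, so the last convergent with denominator <= 6 is p_1/q_1 = 2/1.
The closest fraction with denominator <= 6 is either p_1/q_1 or the intermediate fraction (k*p_1 + p_0)/(k*q_1 + q_0) with the largest k >= 1 whose denominator stays <= 6; these approach x as k grows, and every other convergent or intermediate fraction in range is farther away.
Largest k: floor((6 - q_0)/q_1) = floor((6 - 1)/1) = 5.
That gives (5*2 + 1)/(5*1 + 1) = 11/6.
Compare the errors: |x - 2/1| = |28*1 - 2*15|/(15*1) = 2/15, and |x - 11/6| = |28*6 - 11*15|/(15*6) = 3/90.
Cross-multiplying, 3*15 = 45 < 180 = 2*90, so 3/90 is smaller: the intermediate fraction 11/6 is closer to x than 2/1.

11/6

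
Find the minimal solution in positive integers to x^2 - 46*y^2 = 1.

First expand sqrt(46) as a continued fraction. With x_i = (sqrt(46) + m_i)/d_i and (m_0, d_0) = (0, 1): a_0 = floor(sqrt(46)) = 6, since 6^2 = 36 <= 46 < 49 = 7^2.
Iterate m_{i+1} = d_i*a_i - m_i, d_{i+1} = (46 - m_{i+1}^2)/d_i, a_{i+1} = floor((a_0 + m_{i+1})/d_{i+1}):
  m_1 = 1*6 - 0 = 6, d_1 = (46 - 6^2)/1 = 10/1 = 10, a_1 = floor((6 + 6)/10) = 1.
  m_2 = 10*1 - 6 = 4, d_2 = (46 - 4^2)/10 = 30/10 = 3, a_2 = floor((6 + 4)/3) = 3.
  m_3 = 3*3 - 4 = 5, d_3 = (46 - 5^2)/3 = 21/3 = 7, a_3 = floor((6 + 5)/7) = 1.
  m_4 = 7*1 - 5 = 2, d_4 = (46 - 2^2)/7 = 42/7 = 6, a_4 = floor((6 + 2)/6) = 1.
  m_5 = 6*1 - 2 = 4, d_5 = (46 - 4^2)/6 = 30/6 = 5, a_5 = floor((6 + 4)/5) = 2.
  m_6 = 5*2 - 4 = 6, d_6 = (46 - 6^2)/5 = 10/5 = 2, a_6 = floor((6 + 6)/2) = 6.
  m_7 = 2*6 - 6 = 6, d_7 = (46 - 6^2)/2 = 10/2 = 5, a_7 = floor((6 + 6)/5) = 2.
  m_8 = 5*2 - 6 = 4, d_8 = (46 - 4^2)/5 = 30/5 = 6, a_8 = floor((6 + 4)/6) = 1.
  m_9 = 6*1 - 4 = 2, d_9 = (46 - 2^2)/6 = 42/6 = 7, a_9 = floor((6 + 2)/7) = 1.
  m_10 = 7*1 - 2 = 5, d_10 = (46 - 5^2)/7 = 21/7 = 3, a_10 = floor((6 + 5)/3) = 3.
  m_11 = 3*3 - 5 = 4, d_11 = (46 - 4^2)/3 = 30/3 = 10, a_11 = floor((6 + 4)/10) = 1.
  m_12 = 10*1 - 4 = 6, d_12 = (46 - 6^2)/10 = 10/10 = 1, a_12 = floor((6 + 6)/1) = 12.
  m_13 = 1*12 - 6 = 6, d_13 = (46 - 6^2)/1 = 10/1 = 10: (m_13, d_13) = (m_1, d_1) = (6, 10), so from here the quotients repeat a_1, ..., a_12; the period length is 12.
So sqrt(46) = [6; (1, 3, 1, 1, 2, 6, 2, 1, 1, 3, 1, 12)] with period length k = 12.
k is even, so the fundamental solution of x^2 - 46y^2 = 1 is (p_{k-1}, q_{k-1}) = (p_11, q_11); compute convergents through index 11.
Convergents (p_i = a_i*p_{i-1} + p_{i-2}, q_i = a_i*q_{i-1} + q_{i-2} with p_{-2}=0, p_{-1}=1, q_{-2}=1, q_{-1}=0):
  i=0: a_0=6, p_0 = 6*1 + 0 = 6, q_0 = 6*0 + 1 = 1.
  i=1: a_1=1, p_1 = 1*6 + 1 = 7, q_1 = 1*1 + 0 = 1.
  i=2: a_2=3, p_2 = 3*7 + 6 = 27, q_2 = 3*1 + 1 = 4.
  i=3: a_3=1, p_3 = 1*27 + 7 = 34, q_3 = 1*4 + 1 = 5.
  i=4: a_4=1, p_4 = 1*34 + 27 = 61, q_4 = 1*5 + 4 = 9.
  i=5: a_5=2, p_5 = 2*61 + 34 = 156, q_5 = 2*9 + 5 = 23.
  i=6: a_6=6, p_6 = 6*156 + 61 = 997, q_6 = 6*23 + 9 = 147.
  i=7: a_7=2, p_7 = 2*997 + 156 = 2150, q_7 = 2*147 + 23 = 317.
  i=8: a_8=1, p_8 = 1*2150 + 997 = 3147, q_8 = 1*317 + 147 = 464.
  i=9: a_9=1, p_9 = 1*3147 + 2150 = 5297, q_9 = 1*464 + 317 = 781.
  i=10: a_10=3, p_10 = 3*5297 + 3147 = 19038, q_10 = 3*781 + 464 = 2807.
  i=11: a_11=1, p_11 = 1*19038 + 5297 = 24335, q_11 = 1*2807 + 781 = 3588.
Check: 24335^2 - 46*3588^2 = 592192225 - 592192224 = 1, so (x, y) = (24335, 3588) solves the equation, and by the theorem it is the least positive solution.

(x, y) = (24335, 3588)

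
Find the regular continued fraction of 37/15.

Run the Euclidean algorithm on 37 and 15; the successive quotients are the partial quotients a_0, a_1, ... (each step inverts the fractional part left over by the previous one):
  37 = 2*15 + 7, so a_0 = 2.
  15 = 2*7 + 1, so a_1 = 2.
  7 = 7*1 + 0, so a_2 = 7.
The remainder reaches 0 after 3 divisions, so the expansion has 3 partial quotients, read off in order.

[2; 2, 7]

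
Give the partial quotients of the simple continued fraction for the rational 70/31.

[2; 3, 1, 7]

Run the Euclidean algorithm on 70 and 31; the successive quotients are the partial quotients a_0, a_1, ... (each step inverts the fractional part left over by the previous one):
  70 = 2*31 + 8, so a_0 = 2.
  31 = 3*8 + 7, so a_1 = 3.
  8 = 1*7 + 1, so a_2 = 1.
  7 = 7*1 + 0, so a_3 = 7.
The remainder reaches 0 after 4 divisions, so the expansion has 4 partial quotients, read off in order.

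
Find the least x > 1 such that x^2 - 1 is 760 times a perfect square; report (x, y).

(x, y) = (52021, 1887)

First expand sqrt(760) as a continued fraction. With x_i = (sqrt(760) + m_i)/d_i and (m_0, d_0) = (0, 1): a_0 = floor(sqrt(760)) = 27, since 27^2 = 729 <= 760 < 784 = 28^2.
Iterate m_{i+1} = d_i*a_i - m_i, d_{i+1} = (760 - m_{i+1}^2)/d_i, a_{i+1} = floor((a_0 + m_{i+1})/d_{i+1}):
  m_1 = 1*27 - 0 = 27, d_1 = (760 - 27^2)/1 = 31/1 = 31, a_1 = floor((27 + 27)/31) = 1.
  m_2 = 31*1 - 27 = 4, d_2 = (760 - 4^2)/31 = 744/31 = 24, a_2 = floor((27 + 4)/24) = 1.
  m_3 = 24*1 - 4 = 20, d_3 = (760 - 20^2)/24 = 360/24 = 15, a_3 = floor((27 + 20)/15) = 3.
  m_4 = 15*3 - 20 = 25, d_4 = (760 - 25^2)/15 = 135/15 = 9, a_4 = floor((27 + 25)/9) = 5.
  m_5 = 9*5 - 25 = 20, d_5 = (760 - 20^2)/9 = 360/9 = 40, a_5 = floor((27 + 20)/40) = 1.
  m_6 = 40*1 - 20 = 20, d_6 = (760 - 20^2)/40 = 360/40 = 9, a_6 = floor((27 + 20)/9) = 5.
  m_7 = 9*5 - 20 = 25, d_7 = (760 - 25^2)/9 = 135/9 = 15, a_7 = floor((27 + 25)/15) = 3.
  m_8 = 15*3 - 25 = 20, d_8 = (760 - 20^2)/15 = 360/15 = 24, a_8 = floor((27 + 20)/24) = 1.
  m_9 = 24*1 - 20 = 4, d_9 = (760 - 4^2)/24 = 744/24 = 31, a_9 = floor((27 + 4)/31) = 1.
  m_10 = 31*1 - 4 = 27, d_10 = (760 - 27^2)/31 = 31/31 = 1, a_10 = floor((27 + 27)/1) = 54.
  m_11 = 1*54 - 27 = 27, d_11 = (760 - 27^2)/1 = 31/1 = 31: (m_11, d_11) = (m_1, d_1) = (27, 31), so from here the quotients repeat a_1, ..., a_10; the period length is 10.
So sqrt(760) = [27; (1, 1, 3, 5, 1, 5, 3, 1, 1, 54)] with period length k = 10.
k is even, so the fundamental solution of x^2 - 760y^2 = 1 is (p_{k-1}, q_{k-1}) = (p_9, q_9); compute convergents through index 9.
Convergents (p_i = a_i*p_{i-1} + p_{i-2}, q_i = a_i*q_{i-1} + q_{i-2} with p_{-2}=0, p_{-1}=1, q_{-2}=1, q_{-1}=0):
  i=0: a_0=27, p_0 = 27*1 + 0 = 27, q_0 = 27*0 + 1 = 1.
  i=1: a_1=1, p_1 = 1*27 + 1 = 28, q_1 = 1*1 + 0 = 1.
  i=2: a_2=1, p_2 = 1*28 + 27 = 55, q_2 = 1*1 + 1 = 2.
  i=3: a_3=3, p_3 = 3*55 + 28 = 193, q_3 = 3*2 + 1 = 7.
  i=4: a_4=5, p_4 = 5*193 + 55 = 1020, q_4 = 5*7 + 2 = 37.
  i=5: a_5=1, p_5 = 1*1020 + 193 = 1213, q_5 = 1*37 + 7 = 44.
  i=6: a_6=5, p_6 = 5*1213 + 1020 = 7085, q_6 = 5*44 + 37 = 257.
  i=7: a_7=3, p_7 = 3*7085 + 1213 = 22468, q_7 = 3*257 + 44 = 815.
  i=8: a_8=1, p_8 = 1*22468 + 7085 = 29553, q_8 = 1*815 + 257 = 1072.
  i=9: a_9=1, p_9 = 1*29553 + 22468 = 52021, q_9 = 1*1072 + 815 = 1887.
Check: 52021^2 - 760*1887^2 = 2706184441 - 2706184440 = 1, so (x, y) = (52021, 1887) solves the equation, and by the theorem it is the least positive solution.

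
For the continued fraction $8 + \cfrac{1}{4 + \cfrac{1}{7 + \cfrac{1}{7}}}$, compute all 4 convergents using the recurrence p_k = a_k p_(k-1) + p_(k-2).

8/1, 33/4, 239/29, 1706/207

Using the convergent recurrence p_i = a_i*p_{i-1} + p_{i-2}, q_i = a_i*q_{i-1} + q_{i-2} with p_{-2}=0, p_{-1}=1, q_{-2}=1, q_{-1}=0:
  i=0: a_0=8, p_0 = 8*1 + 0 = 8, q_0 = 8*0 + 1 = 1.
  i=1: a_1=4, p_1 = 4*8 + 1 = 33, q_1 = 4*1 + 0 = 4.
  i=2: a_2=7, p_2 = 7*33 + 8 = 239, q_2 = 7*4 + 1 = 29.
  i=3: a_3=7, p_3 = 7*239 + 33 = 1706, q_3 = 7*29 + 4 = 207.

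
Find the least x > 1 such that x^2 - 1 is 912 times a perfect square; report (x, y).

First expand sqrt(912) as a continued fraction. With x_i = (sqrt(912) + m_i)/d_i and (m_0, d_0) = (0, 1): a_0 = floor(sqrt(912)) = 30, since 30^2 = 900 <= 912 < 961 = 31^2.
Iterate m_{i+1} = d_i*a_i - m_i, d_{i+1} = (912 - m_{i+1}^2)/d_i, a_{i+1} = floor((a_0 + m_{i+1})/d_{i+1}):
  m_1 = 1*30 - 0 = 30, d_1 = (912 - 30^2)/1 = 12/1 = 12, a_1 = floor((30 + 30)/12) = 5.
  m_2 = 12*5 - 30 = 30, d_2 = (912 - 30^2)/12 = 12/12 = 1, a_2 = floor((30 + 30)/1) = 60.
  m_3 = 1*60 - 30 = 30, d_3 = (912 - 30^2)/1 = 12/1 = 12: (m_3, d_3) = (m_1, d_1) = (30, 12), so from here the quotients repeat a_1, a_2; the period length is 2.
So sqrt(912) = [30; (5, 60)] with period length k = 2.
k is even, so the fundamental solution of x^2 - 912y^2 = 1 is (p_{k-1}, q_{k-1}) = (p_1, q_1); compute convergents through index 1.
Convergents (p_i = a_i*p_{i-1} + p_{i-2}, q_i = a_i*q_{i-1} + q_{i-2} with p_{-2}=0, p_{-1}=1, q_{-2}=1, q_{-1}=0):
  i=0: a_0=30, p_0 = 30*1 + 0 = 30, q_0 = 30*0 + 1 = 1.
  i=1: a_1=5, p_1 = 5*30 + 1 = 151, q_1 = 5*1 + 0 = 5.
Check: 151^2 - 912*5^2 = 22801 - 22800 = 1, so (x, y) = (151, 5) solves the equation, and by the theorem it is the least positive solution.

(x, y) = (151, 5)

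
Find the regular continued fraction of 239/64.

[3; 1, 2, 1, 3, 4]

Run the Euclidean algorithm on 239 and 64; the successive quotients are the partial quotients a_0, a_1, ... (each step inverts the fractional part left over by the previous one):
  239 = 3*64 + 47, so a_0 = 3.
  64 = 1*47 + 17, so a_1 = 1.
  47 = 2*17 + 13, so a_2 = 2.
  17 = 1*13 + 4, so a_3 = 1.
  13 = 3*4 + 1, so a_4 = 3.
  4 = 4*1 + 0, so a_5 = 4.
The remainder reaches 0 after 6 divisions, so the expansion has 6 partial quotients, read off in order.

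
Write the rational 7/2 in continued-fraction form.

Run the Euclidean algorithm on 7 and 2; the successive quotients are the partial quotients a_0, a_1, ... (each step inverts the fractional part left over by the previous one):
  7 = 3*2 + 1, so a_0 = 3.
  2 = 2*1 + 0, so a_1 = 2.
The remainder reaches 0 after 2 divisions, so the expansion has 2 partial quotients, read off in order.

[3; 2]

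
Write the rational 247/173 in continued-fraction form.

Run the Euclidean algorithm on 247 and 173; the successive quotients are the partial quotients a_0, a_1, ... (each step inverts the fractional part left over by the previous one):
  247 = 1*173 + 74, so a_0 = 1.
  173 = 2*74 + 25, so a_1 = 2.
  74 = 2*25 + 24, so a_2 = 2.
  25 = 1*24 + 1, so a_3 = 1.
  24 = 24*1 + 0, so a_4 = 24.
The remainder reaches 0 after 5 divisions, so the expansion has 5 partial quotients, read off in order.

[1; 2, 2, 1, 24]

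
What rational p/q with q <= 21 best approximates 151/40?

34/9

Expand x = 151/40 as a continued fraction with the Euclidean algorithm:
  151 = 3*40 + 31, so a_0 = 3.
  40 = 1*31 + 9, so a_1 = 1.
  31 = 3*9 + 4, so a_2 = 3.
  9 = 2*4 + 1, so a_3 = 2.
  4 = 4*1 + 0, so a_4 = 4.
so x = [3; 1, 3, 2, 4].
Convergents (p_i = a_i*p_{i-1} + p_{i-2}, q_i = a_i*q_{i-1} + q_{i-2} with p_{-2}=0, p_{-1}=1, q_{-2}=1, q_{-1}=0), until the denominator exceeds 21:
  i=0: a_0=3, p_0 = 3*1 + 0 = 3, q_0 = 3*0 + 1 = 1.
  i=1: a_1=1, p_1 = 1*3 + 1 = 4, q_1 = 1*1 + 0 = 1.
  i=2: a_2=3, p_2 = 3*4 + 3 = 15, q_2 = 3*1 + 1 = 4.
  i=3: a_3=2, p_3 = 2*15 + 4 = 34, q_3 = 2*4 + 1 = 9.
  i=4: a_4=4, p_4 = 4*34 + 15 = 151, q_4 = 4*9 + 4 = 40.
q_4 = 40 > 21, so the last convergent with denominator <= 21 is p_3/q_3 = 34/9.
The closest fraction with denominator <= 21 is either p_3/q_3 or the intermediate fraction (k*p_3 + p_2)/(k*q_3 + q_2) with the largest k >= 1 whose denominator stays <= 21; these approach x as k grows, and every other convergent or intermediate fraction in range is farther away.
Largest k: floor((21 - q_2)/q_3) = floor((21 - 4)/9) = 1.
That gives (1*34 + 15)/(1*9 + 4) = 49/13.
Compare the errors: |x - 34/9| = |151*9 - 34*40|/(40*9) = 1/360, and |x - 49/13| = |151*13 - 49*40|/(40*13) = 3/520.
Cross-multiplying, 1*520 = 520 < 1080 = 3*360, so 1/360 is smaller: the convergent 34/9 is closer to x than 49/13.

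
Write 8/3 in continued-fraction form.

[2; 1, 2]

Run the Euclidean algorithm on 8 and 3; the successive quotients are the partial quotients a_0, a_1, ... (each step inverts the fractional part left over by the previous one):
  8 = 2*3 + 2, so a_0 = 2.
  3 = 1*2 + 1, so a_1 = 1.
  2 = 2*1 + 0, so a_2 = 2.
The remainder reaches 0 after 3 divisions, so the expansion has 3 partial quotients, read off in order.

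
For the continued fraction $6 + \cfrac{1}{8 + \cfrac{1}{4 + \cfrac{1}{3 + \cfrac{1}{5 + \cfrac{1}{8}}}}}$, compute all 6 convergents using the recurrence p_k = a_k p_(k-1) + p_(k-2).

Using the convergent recurrence p_i = a_i*p_{i-1} + p_{i-2}, q_i = a_i*q_{i-1} + q_{i-2} with p_{-2}=0, p_{-1}=1, q_{-2}=1, q_{-1}=0:
  i=0: a_0=6, p_0 = 6*1 + 0 = 6, q_0 = 6*0 + 1 = 1.
  i=1: a_1=8, p_1 = 8*6 + 1 = 49, q_1 = 8*1 + 0 = 8.
  i=2: a_2=4, p_2 = 4*49 + 6 = 202, q_2 = 4*8 + 1 = 33.
  i=3: a_3=3, p_3 = 3*202 + 49 = 655, q_3 = 3*33 + 8 = 107.
  i=4: a_4=5, p_4 = 5*655 + 202 = 3477, q_4 = 5*107 + 33 = 568.
  i=5: a_5=8, p_5 = 8*3477 + 655 = 28471, q_5 = 8*568 + 107 = 4651.

6/1, 49/8, 202/33, 655/107, 3477/568, 28471/4651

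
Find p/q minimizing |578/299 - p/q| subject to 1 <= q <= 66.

29/15

Expand x = 578/299 as a continued fraction with the Euclidean algorithm:
  578 = 1*299 + 279, so a_0 = 1.
  299 = 1*279 + 20, so a_1 = 1.
  279 = 13*20 + 19, so a_2 = 13.
  20 = 1*19 + 1, so a_3 = 1.
  19 = 19*1 + 0, so a_4 = 19.
so x = [1; 1, 13, 1, 19].
Convergents (p_i = a_i*p_{i-1} + p_{i-2}, q_i = a_i*q_{i-1} + q_{i-2} with p_{-2}=0, p_{-1}=1, q_{-2}=1, q_{-1}=0), until the denominator exceeds 66:
  i=0: a_0=1, p_0 = 1*1 + 0 = 1, q_0 = 1*0 + 1 = 1.
  i=1: a_1=1, p_1 = 1*1 + 1 = 2, q_1 = 1*1 + 0 = 1.
  i=2: a_2=13, p_2 = 13*2 + 1 = 27, q_2 = 13*1 + 1 = 14.
  i=3: a_3=1, p_3 = 1*27 + 2 = 29, q_3 = 1*14 + 1 = 15.
  i=4: a_4=19, p_4 = 19*29 + 27 = 578, q_4 = 19*15 + 14 = 299.
q_4 = 299 > 66, so the last convergent with denominator <= 66 is p_3/q_3 = 29/15.
The closest fraction with denominator <= 66 is either p_3/q_3 or the intermediate fraction (k*p_3 + p_2)/(k*q_3 + q_2) with the largest k >= 1 whose denominator stays <= 66; these approach x as k grows, and every other convergent or intermediate fraction in range is farther away.
Largest k: floor((66 - q_2)/q_3) = floor((66 - 14)/15) = 3.
That gives (3*29 + 27)/(3*15 + 14) = 114/59.
Compare the errors: |x - 29/15| = |578*15 - 29*299|/(299*15) = 1/4485, and |x - 114/59| = |578*59 - 114*299|/(299*59) = 16/17641.
Cross-multiplying, 1*17641 = 17641 < 71760 = 16*4485, so 1/4485 is smaller: the convergent 29/15 is closer to x than 114/59.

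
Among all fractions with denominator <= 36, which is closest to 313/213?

47/32

Expand x = 313/213 as a continued fraction with the Euclidean algorithm:
  313 = 1*213 + 100, so a_0 = 1.
  213 = 2*100 + 13, so a_1 = 2.
  100 = 7*13 + 9, so a_2 = 7.
  13 = 1*9 + 4, so a_3 = 1.
  9 = 2*4 + 1, so a_4 = 2.
  4 = 4*1 + 0, so a_5 = 4.
so x = [1; 2, 7, 1, 2, 4].
Convergents (p_i = a_i*p_{i-1} + p_{i-2}, q_i = a_i*q_{i-1} + q_{i-2} with p_{-2}=0, p_{-1}=1, q_{-2}=1, q_{-1}=0), until the denominator exceeds 36:
  i=0: a_0=1, p_0 = 1*1 + 0 = 1, q_0 = 1*0 + 1 = 1.
  i=1: a_1=2, p_1 = 2*1 + 1 = 3, q_1 = 2*1 + 0 = 2.
  i=2: a_2=7, p_2 = 7*3 + 1 = 22, q_2 = 7*2 + 1 = 15.
  i=3: a_3=1, p_3 = 1*22 + 3 = 25, q_3 = 1*15 + 2 = 17.
  i=4: a_4=2, p_4 = 2*25 + 22 = 72, q_4 = 2*17 + 15 = 49.
q_4 = 49 > 36, so the last convergent with denominator <= 36 is p_3/q_3 = 25/17.
The closest fraction with denominator <= 36 is either p_3/q_3 or the intermediate fraction (k*p_3 + p_2)/(k*q_3 + q_2) with the largest k >= 1 whose denominator stays <= 36; these approach x as k grows, and every other convergent or intermediate fraction in range is farther away.
Largest k: floor((36 - q_2)/q_3) = floor((36 - 15)/17) = 1.
That gives (1*25 + 22)/(1*17 + 15) = 47/32.
Compare the errors: |x - 25/17| = |313*17 - 25*213|/(213*17) = 4/3621, and |x - 47/32| = |313*32 - 47*213|/(213*32) = 5/6816.
Cross-multiplying, 5*3621 = 18105 < 27264 = 4*6816, so 5/6816 is smaller: the intermediate fraction 47/32 is closer to x than 25/17.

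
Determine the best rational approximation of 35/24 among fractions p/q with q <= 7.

10/7

Expand x = 35/24 as a continued fraction with the Euclidean algorithm:
  35 = 1*24 + 11, so a_0 = 1.
  24 = 2*11 + 2, so a_1 = 2.
  11 = 5*2 + 1, so a_2 = 5.
  2 = 2*1 + 0, so a_3 = 2.
so x = [1; 2, 5, 2].
Convergents (p_i = a_i*p_{i-1} + p_{i-2}, q_i = a_i*q_{i-1} + q_{i-2} with p_{-2}=0, p_{-1}=1, q_{-2}=1, q_{-1}=0), until the denominator exceeds 7:
  i=0: a_0=1, p_0 = 1*1 + 0 = 1, q_0 = 1*0 + 1 = 1.
  i=1: a_1=2, p_1 = 2*1 + 1 = 3, q_1 = 2*1 + 0 = 2.
  i=2: a_2=5, p_2 = 5*3 + 1 = 16, q_2 = 5*2 + 1 = 11.
q_2 = 11 > 7, so the last convergent with denominator <= 7 is p_1/q_1 = 3/2.
The closest fraction with denominator <= 7 is either p_1/q_1 or the intermediate fraction (k*p_1 + p_0)/(k*q_1 + q_0) with the largest k >= 1 whose denominator stays <= 7; these approach x as k grows, and every other convergent or intermediate fraction in range is farther away.
Largest k: floor((7 - q_0)/q_1) = floor((7 - 1)/2) = 3.
That gives (3*3 + 1)/(3*2 + 1) = 10/7.
Compare the errors: |x - 3/2| = |35*2 - 3*24|/(24*2) = 2/48, and |x - 10/7| = |35*7 - 10*24|/(24*7) = 5/168.
Cross-multiplying, 5*48 = 240 < 336 = 2*168, so 5/168 is smaller: the intermediate fraction 10/7 is closer to x than 3/2.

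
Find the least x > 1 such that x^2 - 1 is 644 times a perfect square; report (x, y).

First expand sqrt(644) as a continued fraction. With x_i = (sqrt(644) + m_i)/d_i and (m_0, d_0) = (0, 1): a_0 = floor(sqrt(644)) = 25, since 25^2 = 625 <= 644 < 676 = 26^2.
Iterate m_{i+1} = d_i*a_i - m_i, d_{i+1} = (644 - m_{i+1}^2)/d_i, a_{i+1} = floor((a_0 + m_{i+1})/d_{i+1}):
  m_1 = 1*25 - 0 = 25, d_1 = (644 - 25^2)/1 = 19/1 = 19, a_1 = floor((25 + 25)/19) = 2.
  m_2 = 19*2 - 25 = 13, d_2 = (644 - 13^2)/19 = 475/19 = 25, a_2 = floor((25 + 13)/25) = 1.
  m_3 = 25*1 - 13 = 12, d_3 = (644 - 12^2)/25 = 500/25 = 20, a_3 = floor((25 + 12)/20) = 1.
  m_4 = 20*1 - 12 = 8, d_4 = (644 - 8^2)/20 = 580/20 = 29, a_4 = floor((25 + 8)/29) = 1.
  m_5 = 29*1 - 8 = 21, d_5 = (644 - 21^2)/29 = 203/29 = 7, a_5 = floor((25 + 21)/7) = 6.
  m_6 = 7*6 - 21 = 21, d_6 = (644 - 21^2)/7 = 203/7 = 29, a_6 = floor((25 + 21)/29) = 1.
  m_7 = 29*1 - 21 = 8, d_7 = (644 - 8^2)/29 = 580/29 = 20, a_7 = floor((25 + 8)/20) = 1.
  m_8 = 20*1 - 8 = 12, d_8 = (644 - 12^2)/20 = 500/20 = 25, a_8 = floor((25 + 12)/25) = 1.
  m_9 = 25*1 - 12 = 13, d_9 = (644 - 13^2)/25 = 475/25 = 19, a_9 = floor((25 + 13)/19) = 2.
  m_10 = 19*2 - 13 = 25, d_10 = (644 - 25^2)/19 = 19/19 = 1, a_10 = floor((25 + 25)/1) = 50.
  m_11 = 1*50 - 25 = 25, d_11 = (644 - 25^2)/1 = 19/1 = 19: (m_11, d_11) = (m_1, d_1) = (25, 19), so from here the quotients repeat a_1, ..., a_10; the period length is 10.
So sqrt(644) = [25; (2, 1, 1, 1, 6, 1, 1, 1, 2, 50)] with period length k = 10.
k is even, so the fundamental solution of x^2 - 644y^2 = 1 is (p_{k-1}, q_{k-1}) = (p_9, q_9); compute convergents through index 9.
Convergents (p_i = a_i*p_{i-1} + p_{i-2}, q_i = a_i*q_{i-1} + q_{i-2} with p_{-2}=0, p_{-1}=1, q_{-2}=1, q_{-1}=0):
  i=0: a_0=25, p_0 = 25*1 + 0 = 25, q_0 = 25*0 + 1 = 1.
  i=1: a_1=2, p_1 = 2*25 + 1 = 51, q_1 = 2*1 + 0 = 2.
  i=2: a_2=1, p_2 = 1*51 + 25 = 76, q_2 = 1*2 + 1 = 3.
  i=3: a_3=1, p_3 = 1*76 + 51 = 127, q_3 = 1*3 + 2 = 5.
  i=4: a_4=1, p_4 = 1*127 + 76 = 203, q_4 = 1*5 + 3 = 8.
  i=5: a_5=6, p_5 = 6*203 + 127 = 1345, q_5 = 6*8 + 5 = 53.
  i=6: a_6=1, p_6 = 1*1345 + 203 = 1548, q_6 = 1*53 + 8 = 61.
  i=7: a_7=1, p_7 = 1*1548 + 1345 = 2893, q_7 = 1*61 + 53 = 114.
  i=8: a_8=1, p_8 = 1*2893 + 1548 = 4441, q_8 = 1*114 + 61 = 175.
  i=9: a_9=2, p_9 = 2*4441 + 2893 = 11775, q_9 = 2*175 + 114 = 464.
Check: 11775^2 - 644*464^2 = 138650625 - 138650624 = 1, so (x, y) = (11775, 464) solves the equation, and by the theorem it is the least positive solution.

(x, y) = (11775, 464)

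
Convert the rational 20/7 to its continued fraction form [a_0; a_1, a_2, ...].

Run the Euclidean algorithm on 20 and 7; the successive quotients are the partial quotients a_0, a_1, ... (each step inverts the fractional part left over by the previous one):
  20 = 2*7 + 6, so a_0 = 2.
  7 = 1*6 + 1, so a_1 = 1.
  6 = 6*1 + 0, so a_2 = 6.
The remainder reaches 0 after 3 divisions, so the expansion has 3 partial quotients, read off in order.

[2; 1, 6]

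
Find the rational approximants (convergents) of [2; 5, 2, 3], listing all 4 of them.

2/1, 11/5, 24/11, 83/38

Using the convergent recurrence p_i = a_i*p_{i-1} + p_{i-2}, q_i = a_i*q_{i-1} + q_{i-2} with p_{-2}=0, p_{-1}=1, q_{-2}=1, q_{-1}=0:
  i=0: a_0=2, p_0 = 2*1 + 0 = 2, q_0 = 2*0 + 1 = 1.
  i=1: a_1=5, p_1 = 5*2 + 1 = 11, q_1 = 5*1 + 0 = 5.
  i=2: a_2=2, p_2 = 2*11 + 2 = 24, q_2 = 2*5 + 1 = 11.
  i=3: a_3=3, p_3 = 3*24 + 11 = 83, q_3 = 3*11 + 5 = 38.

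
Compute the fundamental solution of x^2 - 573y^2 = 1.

(x, y) = (383, 16)

First expand sqrt(573) as a continued fraction. With x_i = (sqrt(573) + m_i)/d_i and (m_0, d_0) = (0, 1): a_0 = floor(sqrt(573)) = 23, since 23^2 = 529 <= 573 < 576 = 24^2.
Iterate m_{i+1} = d_i*a_i - m_i, d_{i+1} = (573 - m_{i+1}^2)/d_i, a_{i+1} = floor((a_0 + m_{i+1})/d_{i+1}):
  m_1 = 1*23 - 0 = 23, d_1 = (573 - 23^2)/1 = 44/1 = 44, a_1 = floor((23 + 23)/44) = 1.
  m_2 = 44*1 - 23 = 21, d_2 = (573 - 21^2)/44 = 132/44 = 3, a_2 = floor((23 + 21)/3) = 14.
  m_3 = 3*14 - 21 = 21, d_3 = (573 - 21^2)/3 = 132/3 = 44, a_3 = floor((23 + 21)/44) = 1.
  m_4 = 44*1 - 21 = 23, d_4 = (573 - 23^2)/44 = 44/44 = 1, a_4 = floor((23 + 23)/1) = 46.
  m_5 = 1*46 - 23 = 23, d_5 = (573 - 23^2)/1 = 44/1 = 44: (m_5, d_5) = (m_1, d_1) = (23, 44), so from here the quotients repeat a_1, ..., a_4; the period length is 4.
So sqrt(573) = [23; (1, 14, 1, 46)] with period length k = 4.
k is even, so the fundamental solution of x^2 - 573y^2 = 1 is (p_{k-1}, q_{k-1}) = (p_3, q_3); compute convergents through index 3.
Convergents (p_i = a_i*p_{i-1} + p_{i-2}, q_i = a_i*q_{i-1} + q_{i-2} with p_{-2}=0, p_{-1}=1, q_{-2}=1, q_{-1}=0):
  i=0: a_0=23, p_0 = 23*1 + 0 = 23, q_0 = 23*0 + 1 = 1.
  i=1: a_1=1, p_1 = 1*23 + 1 = 24, q_1 = 1*1 + 0 = 1.
  i=2: a_2=14, p_2 = 14*24 + 23 = 359, q_2 = 14*1 + 1 = 15.
  i=3: a_3=1, p_3 = 1*359 + 24 = 383, q_3 = 1*15 + 1 = 16.
Check: 383^2 - 573*16^2 = 146689 - 146688 = 1, so (x, y) = (383, 16) solves the equation, and by the theorem it is the least positive solution.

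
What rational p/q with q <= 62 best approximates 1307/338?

58/15

Expand x = 1307/338 as a continued fraction with the Euclidean algorithm:
  1307 = 3*338 + 293, so a_0 = 3.
  338 = 1*293 + 45, so a_1 = 1.
  293 = 6*45 + 23, so a_2 = 6.
  45 = 1*23 + 22, so a_3 = 1.
  23 = 1*22 + 1, so a_4 = 1.
  22 = 22*1 + 0, so a_5 = 22.
so x = [3; 1, 6, 1, 1, 22].
Convergents (p_i = a_i*p_{i-1} + p_{i-2}, q_i = a_i*q_{i-1} + q_{i-2} with p_{-2}=0, p_{-1}=1, q_{-2}=1, q_{-1}=0), until the denominator exceeds 62:
  i=0: a_0=3, p_0 = 3*1 + 0 = 3, q_0 = 3*0 + 1 = 1.
  i=1: a_1=1, p_1 = 1*3 + 1 = 4, q_1 = 1*1 + 0 = 1.
  i=2: a_2=6, p_2 = 6*4 + 3 = 27, q_2 = 6*1 + 1 = 7.
  i=3: a_3=1, p_3 = 1*27 + 4 = 31, q_3 = 1*7 + 1 = 8.
  i=4: a_4=1, p_4 = 1*31 + 27 = 58, q_4 = 1*8 + 7 = 15.
  i=5: a_5=22, p_5 = 22*58 + 31 = 1307, q_5 = 22*15 + 8 = 338.
q_5 = 338 > 62, so the last convergent with denominator <= 62 is p_4/q_4 = 58/15.
The closest fraction with denominator <= 62 is either p_4/q_4 or the intermediate fraction (k*p_4 + p_3)/(k*q_4 + q_3) with the largest k >= 1 whose denominator stays <= 62; these approach x as k grows, and every other convergent or intermediate fraction in range is farther away.
Largest k: floor((62 - q_3)/q_4) = floor((62 - 8)/15) = 3.
That gives (3*58 + 31)/(3*15 + 8) = 205/53.
Compare the errors: |x - 58/15| = |1307*15 - 58*338|/(338*15) = 1/5070, and |x - 205/53| = |1307*53 - 205*338|/(338*53) = 19/17914.
Cross-multiplying, 1*17914 = 17914 < 96330 = 19*5070, so 1/5070 is smaller: the convergent 58/15 is closer to x than 205/53.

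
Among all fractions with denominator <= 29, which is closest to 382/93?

Expand x = 382/93 as a continued fraction with the Euclidean algorithm:
  382 = 4*93 + 10, so a_0 = 4.
  93 = 9*10 + 3, so a_1 = 9.
  10 = 3*3 + 1, so a_2 = 3.
  3 = 3*1 + 0, so a_3 = 3.
so x = [4; 9, 3, 3].
Convergents (p_i = a_i*p_{i-1} + p_{i-2}, q_i = a_i*q_{i-1} + q_{i-2} with p_{-2}=0, p_{-1}=1, q_{-2}=1, q_{-1}=0), until the denominator exceeds 29:
  i=0: a_0=4, p_0 = 4*1 + 0 = 4, q_0 = 4*0 + 1 = 1.
  i=1: a_1=9, p_1 = 9*4 + 1 = 37, q_1 = 9*1 + 0 = 9.
  i=2: a_2=3, p_2 = 3*37 + 4 = 115, q_2 = 3*9 + 1 = 28.
  i=3: a_3=3, p_3 = 3*115 + 37 = 382, q_3 = 3*28 + 9 = 93.
q_3 = 93 > 29, so the last convergent with denominator <= 29 is p_2/q_2 = 115/28.
The closest fraction with denominator <= 29 is either p_2/q_2 or the intermediate fraction (k*p_2 + p_1)/(k*q_2 + q_1) with the largest k >= 1 whose denominator stays <= 29; these approach x as k grows, and every other convergent or intermediate fraction in range is farther away.
Largest k: floor((29 - q_1)/q_2) = floor((29 - 9)/28) = 0.
Since k = 0, no intermediate fraction beyond p_2/q_2 has denominator <= 29, so the convergent 115/28 is the closest (its error is |382*28 - 115*93|/(93*28) = 1/2604).

115/28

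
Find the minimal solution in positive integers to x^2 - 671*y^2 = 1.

First expand sqrt(671) as a continued fraction. With x_i = (sqrt(671) + m_i)/d_i and (m_0, d_0) = (0, 1): a_0 = floor(sqrt(671)) = 25, since 25^2 = 625 <= 671 < 676 = 26^2.
Iterate m_{i+1} = d_i*a_i - m_i, d_{i+1} = (671 - m_{i+1}^2)/d_i, a_{i+1} = floor((a_0 + m_{i+1})/d_{i+1}):
  m_1 = 1*25 - 0 = 25, d_1 = (671 - 25^2)/1 = 46/1 = 46, a_1 = floor((25 + 25)/46) = 1.
  m_2 = 46*1 - 25 = 21, d_2 = (671 - 21^2)/46 = 230/46 = 5, a_2 = floor((25 + 21)/5) = 9.
  m_3 = 5*9 - 21 = 24, d_3 = (671 - 24^2)/5 = 95/5 = 19, a_3 = floor((25 + 24)/19) = 2.
  m_4 = 19*2 - 24 = 14, d_4 = (671 - 14^2)/19 = 475/19 = 25, a_4 = floor((25 + 14)/25) = 1.
  m_5 = 25*1 - 14 = 11, d_5 = (671 - 11^2)/25 = 550/25 = 22, a_5 = floor((25 + 11)/22) = 1.
  m_6 = 22*1 - 11 = 11, d_6 = (671 - 11^2)/22 = 550/22 = 25, a_6 = floor((25 + 11)/25) = 1.
  m_7 = 25*1 - 11 = 14, d_7 = (671 - 14^2)/25 = 475/25 = 19, a_7 = floor((25 + 14)/19) = 2.
  m_8 = 19*2 - 14 = 24, d_8 = (671 - 24^2)/19 = 95/19 = 5, a_8 = floor((25 + 24)/5) = 9.
  m_9 = 5*9 - 24 = 21, d_9 = (671 - 21^2)/5 = 230/5 = 46, a_9 = floor((25 + 21)/46) = 1.
  m_10 = 46*1 - 21 = 25, d_10 = (671 - 25^2)/46 = 46/46 = 1, a_10 = floor((25 + 25)/1) = 50.
  m_11 = 1*50 - 25 = 25, d_11 = (671 - 25^2)/1 = 46/1 = 46: (m_11, d_11) = (m_1, d_1) = (25, 46), so from here the quotients repeat a_1, ..., a_10; the period length is 10.
So sqrt(671) = [25; (1, 9, 2, 1, 1, 1, 2, 9, 1, 50)] with period length k = 10.
k is even, so the fundamental solution of x^2 - 671y^2 = 1 is (p_{k-1}, q_{k-1}) = (p_9, q_9); compute convergents through index 9.
Convergents (p_i = a_i*p_{i-1} + p_{i-2}, q_i = a_i*q_{i-1} + q_{i-2} with p_{-2}=0, p_{-1}=1, q_{-2}=1, q_{-1}=0):
  i=0: a_0=25, p_0 = 25*1 + 0 = 25, q_0 = 25*0 + 1 = 1.
  i=1: a_1=1, p_1 = 1*25 + 1 = 26, q_1 = 1*1 + 0 = 1.
  i=2: a_2=9, p_2 = 9*26 + 25 = 259, q_2 = 9*1 + 1 = 10.
  i=3: a_3=2, p_3 = 2*259 + 26 = 544, q_3 = 2*10 + 1 = 21.
  i=4: a_4=1, p_4 = 1*544 + 259 = 803, q_4 = 1*21 + 10 = 31.
  i=5: a_5=1, p_5 = 1*803 + 544 = 1347, q_5 = 1*31 + 21 = 52.
  i=6: a_6=1, p_6 = 1*1347 + 803 = 2150, q_6 = 1*52 + 31 = 83.
  i=7: a_7=2, p_7 = 2*2150 + 1347 = 5647, q_7 = 2*83 + 52 = 218.
  i=8: a_8=9, p_8 = 9*5647 + 2150 = 52973, q_8 = 9*218 + 83 = 2045.
  i=9: a_9=1, p_9 = 1*52973 + 5647 = 58620, q_9 = 1*2045 + 218 = 2263.
Check: 58620^2 - 671*2263^2 = 3436304400 - 3436304399 = 1, so (x, y) = (58620, 2263) solves the equation, and by the theorem it is the least positive solution.

(x, y) = (58620, 2263)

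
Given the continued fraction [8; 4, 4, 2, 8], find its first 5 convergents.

Using the convergent recurrence p_i = a_i*p_{i-1} + p_{i-2}, q_i = a_i*q_{i-1} + q_{i-2} with p_{-2}=0, p_{-1}=1, q_{-2}=1, q_{-1}=0:
  i=0: a_0=8, p_0 = 8*1 + 0 = 8, q_0 = 8*0 + 1 = 1.
  i=1: a_1=4, p_1 = 4*8 + 1 = 33, q_1 = 4*1 + 0 = 4.
  i=2: a_2=4, p_2 = 4*33 + 8 = 140, q_2 = 4*4 + 1 = 17.
  i=3: a_3=2, p_3 = 2*140 + 33 = 313, q_3 = 2*17 + 4 = 38.
  i=4: a_4=8, p_4 = 8*313 + 140 = 2644, q_4 = 8*38 + 17 = 321.

8/1, 33/4, 140/17, 313/38, 2644/321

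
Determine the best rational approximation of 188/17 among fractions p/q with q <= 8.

Expand x = 188/17 as a continued fraction with the Euclidean algorithm:
  188 = 11*17 + 1, so a_0 = 11.
  17 = 17*1 + 0, so a_1 = 17.
so x = [11; 17].
Convergents (p_i = a_i*p_{i-1} + p_{i-2}, q_i = a_i*q_{i-1} + q_{i-2} with p_{-2}=0, p_{-1}=1, q_{-2}=1, q_{-1}=0), until the denominator exceeds 8:
  i=0: a_0=11, p_0 = 11*1 + 0 = 11, q_0 = 11*0 + 1 = 1.
  i=1: a_1=17, p_1 = 17*11 + 1 = 188, q_1 = 17*1 + 0 = 17.
q_1 = 17 > 8, so the last convergent with denominator <= 8 is p_0/q_0 = 11/1.
The closest fraction with denominator <= 8 is either p_0/q_0 or the intermediate fraction (k*p_0 + p_{-1})/(k*q_0 + q_{-1}) with the largest k >= 1 whose denominator stays <= 8; these approach x as k grows, and every other convergent or intermediate fraction in range is farther away.
Largest k: floor((8 - q_{-1})/q_0) = floor((8 - 0)/1) = 8 (using the seeds p_{-1} = 1, q_{-1} = 0).
That gives (8*11 + 1)/(8*1 + 0) = 89/8.
Compare the errors: |x - 11/1| = |188*1 - 11*17|/(17*1) = 1/17, and |x - 89/8| = |188*8 - 89*17|/(17*8) = 9/136.
Cross-multiplying, 1*136 = 136 < 153 = 9*17, so 1/17 is smaller: the convergent 11/1 is closer to x than 89/8.

11/1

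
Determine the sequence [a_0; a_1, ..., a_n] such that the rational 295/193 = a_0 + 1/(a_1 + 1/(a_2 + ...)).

[1; 1, 1, 8, 3, 1, 2]

Run the Euclidean algorithm on 295 and 193; the successive quotients are the partial quotients a_0, a_1, ... (each step inverts the fractional part left over by the previous one):
  295 = 1*193 + 102, so a_0 = 1.
  193 = 1*102 + 91, so a_1 = 1.
  102 = 1*91 + 11, so a_2 = 1.
  91 = 8*11 + 3, so a_3 = 8.
  11 = 3*3 + 2, so a_4 = 3.
  3 = 1*2 + 1, so a_5 = 1.
  2 = 2*1 + 0, so a_6 = 2.
The remainder reaches 0 after 7 divisions, so the expansion has 7 partial quotients, read off in order.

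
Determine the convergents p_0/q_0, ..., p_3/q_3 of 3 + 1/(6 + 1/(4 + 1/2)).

3/1, 19/6, 79/25, 177/56

Using the convergent recurrence p_i = a_i*p_{i-1} + p_{i-2}, q_i = a_i*q_{i-1} + q_{i-2} with p_{-2}=0, p_{-1}=1, q_{-2}=1, q_{-1}=0:
  i=0: a_0=3, p_0 = 3*1 + 0 = 3, q_0 = 3*0 + 1 = 1.
  i=1: a_1=6, p_1 = 6*3 + 1 = 19, q_1 = 6*1 + 0 = 6.
  i=2: a_2=4, p_2 = 4*19 + 3 = 79, q_2 = 4*6 + 1 = 25.
  i=3: a_3=2, p_3 = 2*79 + 19 = 177, q_3 = 2*25 + 6 = 56.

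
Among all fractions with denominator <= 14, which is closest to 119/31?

Expand x = 119/31 as a continued fraction with the Euclidean algorithm:
  119 = 3*31 + 26, so a_0 = 3.
  31 = 1*26 + 5, so a_1 = 1.
  26 = 5*5 + 1, so a_2 = 5.
  5 = 5*1 + 0, so a_3 = 5.
so x = [3; 1, 5, 5].
Convergents (p_i = a_i*p_{i-1} + p_{i-2}, q_i = a_i*q_{i-1} + q_{i-2} with p_{-2}=0, p_{-1}=1, q_{-2}=1, q_{-1}=0), until the denominator exceeds 14:
  i=0: a_0=3, p_0 = 3*1 + 0 = 3, q_0 = 3*0 + 1 = 1.
  i=1: a_1=1, p_1 = 1*3 + 1 = 4, q_1 = 1*1 + 0 = 1.
  i=2: a_2=5, p_2 = 5*4 + 3 = 23, q_2 = 5*1 + 1 = 6.
  i=3: a_3=5, p_3 = 5*23 + 4 = 119, q_3 = 5*6 + 1 = 31.
q_3 = 31 > 14, so the last convergent with denominator <= 14 is p_2/q_2 = 23/6.
The closest fraction with denominator <= 14 is either p_2/q_2 or the intermediate fraction (k*p_2 + p_1)/(k*q_2 + q_1) with the largest k >= 1 whose denominator stays <= 14; these approach x as k grows, and every other convergent or intermediate fraction in range is farther away.
Largest k: floor((14 - q_1)/q_2) = floor((14 - 1)/6) = 2.
That gives (2*23 + 4)/(2*6 + 1) = 50/13.
Compare the errors: |x - 23/6| = |119*6 - 23*31|/(31*6) = 1/186, and |x - 50/13| = |119*13 - 50*31|/(31*13) = 3/403.
Cross-multiplying, 1*403 = 403 < 558 = 3*186, so 1/186 is smaller: the convergent 23/6 is closer to x than 50/13.

23/6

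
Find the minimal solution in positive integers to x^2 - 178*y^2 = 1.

First expand sqrt(178) as a continued fraction. With x_i = (sqrt(178) + m_i)/d_i and (m_0, d_0) = (0, 1): a_0 = floor(sqrt(178)) = 13, since 13^2 = 169 <= 178 < 196 = 14^2.
Iterate m_{i+1} = d_i*a_i - m_i, d_{i+1} = (178 - m_{i+1}^2)/d_i, a_{i+1} = floor((a_0 + m_{i+1})/d_{i+1}):
  m_1 = 1*13 - 0 = 13, d_1 = (178 - 13^2)/1 = 9/1 = 9, a_1 = floor((13 + 13)/9) = 2.
  m_2 = 9*2 - 13 = 5, d_2 = (178 - 5^2)/9 = 153/9 = 17, a_2 = floor((13 + 5)/17) = 1.
  m_3 = 17*1 - 5 = 12, d_3 = (178 - 12^2)/17 = 34/17 = 2, a_3 = floor((13 + 12)/2) = 12.
  m_4 = 2*12 - 12 = 12, d_4 = (178 - 12^2)/2 = 34/2 = 17, a_4 = floor((13 + 12)/17) = 1.
  m_5 = 17*1 - 12 = 5, d_5 = (178 - 5^2)/17 = 153/17 = 9, a_5 = floor((13 + 5)/9) = 2.
  m_6 = 9*2 - 5 = 13, d_6 = (178 - 13^2)/9 = 9/9 = 1, a_6 = floor((13 + 13)/1) = 26.
  m_7 = 1*26 - 13 = 13, d_7 = (178 - 13^2)/1 = 9/1 = 9: (m_7, d_7) = (m_1, d_1) = (13, 9), so from here the quotients repeat a_1, ..., a_6; the period length is 6.
So sqrt(178) = [13; (2, 1, 12, 1, 2, 26)] with period length k = 6.
k is even, so the fundamental solution of x^2 - 178y^2 = 1 is (p_{k-1}, q_{k-1}) = (p_5, q_5); compute convergents through index 5.
Convergents (p_i = a_i*p_{i-1} + p_{i-2}, q_i = a_i*q_{i-1} + q_{i-2} with p_{-2}=0, p_{-1}=1, q_{-2}=1, q_{-1}=0):
  i=0: a_0=13, p_0 = 13*1 + 0 = 13, q_0 = 13*0 + 1 = 1.
  i=1: a_1=2, p_1 = 2*13 + 1 = 27, q_1 = 2*1 + 0 = 2.
  i=2: a_2=1, p_2 = 1*27 + 13 = 40, q_2 = 1*2 + 1 = 3.
  i=3: a_3=12, p_3 = 12*40 + 27 = 507, q_3 = 12*3 + 2 = 38.
  i=4: a_4=1, p_4 = 1*507 + 40 = 547, q_4 = 1*38 + 3 = 41.
  i=5: a_5=2, p_5 = 2*547 + 507 = 1601, q_5 = 2*41 + 38 = 120.
Check: 1601^2 - 178*120^2 = 2563201 - 2563200 = 1, so (x, y) = (1601, 120) solves the equation, and by the theorem it is the least positive solution.

(x, y) = (1601, 120)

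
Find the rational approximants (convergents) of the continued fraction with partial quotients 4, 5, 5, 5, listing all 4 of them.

Using the convergent recurrence p_i = a_i*p_{i-1} + p_{i-2}, q_i = a_i*q_{i-1} + q_{i-2} with p_{-2}=0, p_{-1}=1, q_{-2}=1, q_{-1}=0:
  i=0: a_0=4, p_0 = 4*1 + 0 = 4, q_0 = 4*0 + 1 = 1.
  i=1: a_1=5, p_1 = 5*4 + 1 = 21, q_1 = 5*1 + 0 = 5.
  i=2: a_2=5, p_2 = 5*21 + 4 = 109, q_2 = 5*5 + 1 = 26.
  i=3: a_3=5, p_3 = 5*109 + 21 = 566, q_3 = 5*26 + 5 = 135.

4/1, 21/5, 109/26, 566/135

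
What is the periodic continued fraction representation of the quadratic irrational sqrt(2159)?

Write x_i = (sqrt(2159) + m_i)/d_i with (m_0, d_0) = (0, 1). a_0 = floor(sqrt(2159)) = 46, since 46^2 = 2116 <= 2159 < 2209 = 47^2.
Iterate m_{i+1} = d_i*a_i - m_i, d_{i+1} = (2159 - m_{i+1}^2)/d_i, a_{i+1} = floor((a_0 + m_{i+1})/d_{i+1}):
  m_1 = 1*46 - 0 = 46, d_1 = (2159 - 46^2)/1 = 43/1 = 43, a_1 = floor((46 + 46)/43) = 2.
  m_2 = 43*2 - 46 = 40, d_2 = (2159 - 40^2)/43 = 559/43 = 13, a_2 = floor((46 + 40)/13) = 6.
  m_3 = 13*6 - 40 = 38, d_3 = (2159 - 38^2)/13 = 715/13 = 55, a_3 = floor((46 + 38)/55) = 1.
  m_4 = 55*1 - 38 = 17, d_4 = (2159 - 17^2)/55 = 1870/55 = 34, a_4 = floor((46 + 17)/34) = 1.
  m_5 = 34*1 - 17 = 17, d_5 = (2159 - 17^2)/34 = 1870/34 = 55, a_5 = floor((46 + 17)/55) = 1.
  m_6 = 55*1 - 17 = 38, d_6 = (2159 - 38^2)/55 = 715/55 = 13, a_6 = floor((46 + 38)/13) = 6.
  m_7 = 13*6 - 38 = 40, d_7 = (2159 - 40^2)/13 = 559/13 = 43, a_7 = floor((46 + 40)/43) = 2.
  m_8 = 43*2 - 40 = 46, d_8 = (2159 - 46^2)/43 = 43/43 = 1, a_8 = floor((46 + 46)/1) = 92.
  m_9 = 1*92 - 46 = 46, d_9 = (2159 - 46^2)/1 = 43/1 = 43: (m_9, d_9) = (m_1, d_1) = (46, 43), so from here the quotients repeat a_1, ..., a_8; the period length is 8.
Hence the expansion of sqrt(2159) is a_0 = 46 followed by the repeating block 2, 6, 1, 1, 1, 6, 2, 92 (period 8).

[46; (2, 6, 1, 1, 1, 6, 2, 92)]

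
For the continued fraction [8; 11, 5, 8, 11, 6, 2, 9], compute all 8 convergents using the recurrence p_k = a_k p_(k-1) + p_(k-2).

8/1, 89/11, 453/56, 3713/459, 41296/5105, 251489/31089, 544274/67283, 5149955/636636

Using the convergent recurrence p_i = a_i*p_{i-1} + p_{i-2}, q_i = a_i*q_{i-1} + q_{i-2} with p_{-2}=0, p_{-1}=1, q_{-2}=1, q_{-1}=0:
  i=0: a_0=8, p_0 = 8*1 + 0 = 8, q_0 = 8*0 + 1 = 1.
  i=1: a_1=11, p_1 = 11*8 + 1 = 89, q_1 = 11*1 + 0 = 11.
  i=2: a_2=5, p_2 = 5*89 + 8 = 453, q_2 = 5*11 + 1 = 56.
  i=3: a_3=8, p_3 = 8*453 + 89 = 3713, q_3 = 8*56 + 11 = 459.
  i=4: a_4=11, p_4 = 11*3713 + 453 = 41296, q_4 = 11*459 + 56 = 5105.
  i=5: a_5=6, p_5 = 6*41296 + 3713 = 251489, q_5 = 6*5105 + 459 = 31089.
  i=6: a_6=2, p_6 = 2*251489 + 41296 = 544274, q_6 = 2*31089 + 5105 = 67283.
  i=7: a_7=9, p_7 = 9*544274 + 251489 = 5149955, q_7 = 9*67283 + 31089 = 636636.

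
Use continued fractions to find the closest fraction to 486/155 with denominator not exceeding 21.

Expand x = 486/155 as a continued fraction with the Euclidean algorithm:
  486 = 3*155 + 21, so a_0 = 3.
  155 = 7*21 + 8, so a_1 = 7.
  21 = 2*8 + 5, so a_2 = 2.
  8 = 1*5 + 3, so a_3 = 1.
  5 = 1*3 + 2, so a_4 = 1.
  3 = 1*2 + 1, so a_5 = 1.
  2 = 2*1 + 0, so a_6 = 2.
so x = [3; 7, 2, 1, 1, 1, 2].
Convergents (p_i = a_i*p_{i-1} + p_{i-2}, q_i = a_i*q_{i-1} + q_{i-2} with p_{-2}=0, p_{-1}=1, q_{-2}=1, q_{-1}=0), until the denominator exceeds 21:
  i=0: a_0=3, p_0 = 3*1 + 0 = 3, q_0 = 3*0 + 1 = 1.
  i=1: a_1=7, p_1 = 7*3 + 1 = 22, q_1 = 7*1 + 0 = 7.
  i=2: a_2=2, p_2 = 2*22 + 3 = 47, q_2 = 2*7 + 1 = 15.
  i=3: a_3=1, p_3 = 1*47 + 22 = 69, q_3 = 1*15 + 7 = 22.
q_3 = 22 > 21, so the last convergent with denominator <= 21 is p_2/q_2 = 47/15.
The closest fraction with denominator <= 21 is either p_2/q_2 or the intermediate fraction (k*p_2 + p_1)/(k*q_2 + q_1) with the largest k >= 1 whose denominator stays <= 21; these approach x as k grows, and every other convergent or intermediate fraction in range is farther away.
Largest k: floor((21 - q_1)/q_2) = floor((21 - 7)/15) = 0.
Since k = 0, no intermediate fraction beyond p_2/q_2 has denominator <= 21, so the convergent 47/15 is the closest (its error is |486*15 - 47*155|/(155*15) = 5/2325).

47/15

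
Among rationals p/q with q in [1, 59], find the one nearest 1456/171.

Expand x = 1456/171 as a continued fraction with the Euclidean algorithm:
  1456 = 8*171 + 88, so a_0 = 8.
  171 = 1*88 + 83, so a_1 = 1.
  88 = 1*83 + 5, so a_2 = 1.
  83 = 16*5 + 3, so a_3 = 16.
  5 = 1*3 + 2, so a_4 = 1.
  3 = 1*2 + 1, so a_5 = 1.
  2 = 2*1 + 0, so a_6 = 2.
so x = [8; 1, 1, 16, 1, 1, 2].
Convergents (p_i = a_i*p_{i-1} + p_{i-2}, q_i = a_i*q_{i-1} + q_{i-2} with p_{-2}=0, p_{-1}=1, q_{-2}=1, q_{-1}=0), until the denominator exceeds 59:
  i=0: a_0=8, p_0 = 8*1 + 0 = 8, q_0 = 8*0 + 1 = 1.
  i=1: a_1=1, p_1 = 1*8 + 1 = 9, q_1 = 1*1 + 0 = 1.
  i=2: a_2=1, p_2 = 1*9 + 8 = 17, q_2 = 1*1 + 1 = 2.
  i=3: a_3=16, p_3 = 16*17 + 9 = 281, q_3 = 16*2 + 1 = 33.
  i=4: a_4=1, p_4 = 1*281 + 17 = 298, q_4 = 1*33 + 2 = 35.
  i=5: a_5=1, p_5 = 1*298 + 281 = 579, q_5 = 1*35 + 33 = 68.
q_5 = 68 > 59, so the last convergent with denominator <= 59 is p_4/q_4 = 298/35.
The closest fraction with denominator <= 59 is either p_4/q_4 or the intermediate fraction (k*p_4 + p_3)/(k*q_4 + q_3) with the largest k >= 1 whose denominator stays <= 59; these approach x as k grows, and every other convergent or intermediate fraction in range is farther away.
Largest k: floor((59 - q_3)/q_4) = floor((59 - 33)/35) = 0.
Since k = 0, no intermediate fraction beyond p_4/q_4 has denominator <= 59, so the convergent 298/35 is the closest (its error is |1456*35 - 298*171|/(171*35) = 2/5985).

298/35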